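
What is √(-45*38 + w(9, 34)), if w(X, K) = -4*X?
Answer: 3*I*√194 ≈ 41.785*I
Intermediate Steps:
√(-45*38 + w(9, 34)) = √(-45*38 - 4*9) = √(-1710 - 36) = √(-1746) = 3*I*√194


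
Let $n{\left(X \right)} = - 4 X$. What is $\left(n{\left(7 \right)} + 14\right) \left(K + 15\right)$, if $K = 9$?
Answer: $-336$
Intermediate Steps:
$\left(n{\left(7 \right)} + 14\right) \left(K + 15\right) = \left(\left(-4\right) 7 + 14\right) \left(9 + 15\right) = \left(-28 + 14\right) 24 = \left(-14\right) 24 = -336$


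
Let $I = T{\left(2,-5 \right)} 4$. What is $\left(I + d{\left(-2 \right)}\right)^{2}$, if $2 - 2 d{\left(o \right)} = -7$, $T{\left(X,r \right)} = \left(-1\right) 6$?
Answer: $\frac{1521}{4} \approx 380.25$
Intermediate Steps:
$T{\left(X,r \right)} = -6$
$d{\left(o \right)} = \frac{9}{2}$ ($d{\left(o \right)} = 1 - - \frac{7}{2} = 1 + \frac{7}{2} = \frac{9}{2}$)
$I = -24$ ($I = \left(-6\right) 4 = -24$)
$\left(I + d{\left(-2 \right)}\right)^{2} = \left(-24 + \frac{9}{2}\right)^{2} = \left(- \frac{39}{2}\right)^{2} = \frac{1521}{4}$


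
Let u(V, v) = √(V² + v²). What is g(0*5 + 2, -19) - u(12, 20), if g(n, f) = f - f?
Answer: -4*√34 ≈ -23.324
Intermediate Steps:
g(n, f) = 0
g(0*5 + 2, -19) - u(12, 20) = 0 - √(12² + 20²) = 0 - √(144 + 400) = 0 - √544 = 0 - 4*√34 = -4*√34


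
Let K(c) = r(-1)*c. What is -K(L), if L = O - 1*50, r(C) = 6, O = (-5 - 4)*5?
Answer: 570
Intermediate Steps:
O = -45 (O = -9*5 = -45)
L = -95 (L = -45 - 1*50 = -45 - 50 = -95)
K(c) = 6*c
-K(L) = -6*(-95) = -1*(-570) = 570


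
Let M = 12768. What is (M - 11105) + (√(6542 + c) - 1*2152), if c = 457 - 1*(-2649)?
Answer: -489 + 12*√67 ≈ -390.78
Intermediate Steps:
c = 3106 (c = 457 + 2649 = 3106)
(M - 11105) + (√(6542 + c) - 1*2152) = (12768 - 11105) + (√(6542 + 3106) - 1*2152) = 1663 + (√9648 - 2152) = 1663 + (12*√67 - 2152) = 1663 + (-2152 + 12*√67) = -489 + 12*√67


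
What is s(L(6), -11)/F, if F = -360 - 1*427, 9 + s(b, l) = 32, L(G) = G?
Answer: -23/787 ≈ -0.029225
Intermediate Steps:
s(b, l) = 23 (s(b, l) = -9 + 32 = 23)
F = -787 (F = -360 - 427 = -787)
s(L(6), -11)/F = 23/(-787) = 23*(-1/787) = -23/787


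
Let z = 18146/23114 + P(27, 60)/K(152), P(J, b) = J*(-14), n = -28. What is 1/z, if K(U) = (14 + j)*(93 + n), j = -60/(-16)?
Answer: 4102735/1876747 ≈ 2.1861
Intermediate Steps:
j = 15/4 (j = -60*(-1/16) = 15/4 ≈ 3.7500)
P(J, b) = -14*J
K(U) = 4615/4 (K(U) = (14 + 15/4)*(93 - 28) = (71/4)*65 = 4615/4)
z = 1876747/4102735 (z = 18146/23114 + (-14*27)/(4615/4) = 18146*(1/23114) - 378*4/4615 = 9073/11557 - 1512/4615 = 1876747/4102735 ≈ 0.45744)
1/z = 1/(1876747/4102735) = 4102735/1876747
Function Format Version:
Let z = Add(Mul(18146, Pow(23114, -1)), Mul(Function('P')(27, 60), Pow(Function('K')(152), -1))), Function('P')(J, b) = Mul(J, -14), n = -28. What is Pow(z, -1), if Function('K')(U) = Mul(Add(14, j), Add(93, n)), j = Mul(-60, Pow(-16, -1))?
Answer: Rational(4102735, 1876747) ≈ 2.1861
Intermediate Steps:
j = Rational(15, 4) (j = Mul(-60, Rational(-1, 16)) = Rational(15, 4) ≈ 3.7500)
Function('P')(J, b) = Mul(-14, J)
Function('K')(U) = Rational(4615, 4) (Function('K')(U) = Mul(Add(14, Rational(15, 4)), Add(93, -28)) = Mul(Rational(71, 4), 65) = Rational(4615, 4))
z = Rational(1876747, 4102735) (z = Add(Mul(18146, Pow(23114, -1)), Mul(Mul(-14, 27), Pow(Rational(4615, 4), -1))) = Add(Mul(18146, Rational(1, 23114)), Mul(-378, Rational(4, 4615))) = Add(Rational(9073, 11557), Rational(-1512, 4615)) = Rational(1876747, 4102735) ≈ 0.45744)
Pow(z, -1) = Pow(Rational(1876747, 4102735), -1) = Rational(4102735, 1876747)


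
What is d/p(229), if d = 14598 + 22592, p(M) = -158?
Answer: -18595/79 ≈ -235.38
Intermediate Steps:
d = 37190
d/p(229) = 37190/(-158) = 37190*(-1/158) = -18595/79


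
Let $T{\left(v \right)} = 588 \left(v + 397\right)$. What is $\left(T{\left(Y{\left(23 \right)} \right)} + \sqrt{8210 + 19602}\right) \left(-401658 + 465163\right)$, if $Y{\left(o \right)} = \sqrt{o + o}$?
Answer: $14824353180 + 127010 \sqrt{6953} + 37340940 \sqrt{46} \approx 1.5088 \cdot 10^{10}$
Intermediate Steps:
$Y{\left(o \right)} = \sqrt{2} \sqrt{o}$ ($Y{\left(o \right)} = \sqrt{2 o} = \sqrt{2} \sqrt{o}$)
$T{\left(v \right)} = 233436 + 588 v$ ($T{\left(v \right)} = 588 \left(397 + v\right) = 233436 + 588 v$)
$\left(T{\left(Y{\left(23 \right)} \right)} + \sqrt{8210 + 19602}\right) \left(-401658 + 465163\right) = \left(\left(233436 + 588 \sqrt{2} \sqrt{23}\right) + \sqrt{8210 + 19602}\right) \left(-401658 + 465163\right) = \left(\left(233436 + 588 \sqrt{46}\right) + \sqrt{27812}\right) 63505 = \left(\left(233436 + 588 \sqrt{46}\right) + 2 \sqrt{6953}\right) 63505 = \left(233436 + 2 \sqrt{6953} + 588 \sqrt{46}\right) 63505 = 14824353180 + 127010 \sqrt{6953} + 37340940 \sqrt{46}$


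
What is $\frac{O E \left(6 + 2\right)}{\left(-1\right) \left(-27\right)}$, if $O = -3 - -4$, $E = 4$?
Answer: $\frac{32}{27} \approx 1.1852$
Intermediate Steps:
$O = 1$ ($O = -3 + 4 = 1$)
$\frac{O E \left(6 + 2\right)}{\left(-1\right) \left(-27\right)} = \frac{1 \cdot 4 \left(6 + 2\right)}{\left(-1\right) \left(-27\right)} = \frac{1 \cdot 4 \cdot 8}{27} = 1 \cdot 32 \cdot \frac{1}{27} = 32 \cdot \frac{1}{27} = \frac{32}{27}$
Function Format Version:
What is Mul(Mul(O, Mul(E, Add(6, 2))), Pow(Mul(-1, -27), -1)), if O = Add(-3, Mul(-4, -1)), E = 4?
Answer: Rational(32, 27) ≈ 1.1852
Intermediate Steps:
O = 1 (O = Add(-3, 4) = 1)
Mul(Mul(O, Mul(E, Add(6, 2))), Pow(Mul(-1, -27), -1)) = Mul(Mul(1, Mul(4, Add(6, 2))), Pow(Mul(-1, -27), -1)) = Mul(Mul(1, Mul(4, 8)), Pow(27, -1)) = Mul(Mul(1, 32), Rational(1, 27)) = Mul(32, Rational(1, 27)) = Rational(32, 27)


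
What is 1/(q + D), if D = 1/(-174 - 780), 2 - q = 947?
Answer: -954/901531 ≈ -0.0010582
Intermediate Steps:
q = -945 (q = 2 - 1*947 = 2 - 947 = -945)
D = -1/954 (D = 1/(-954) = -1/954 ≈ -0.0010482)
1/(q + D) = 1/(-945 - 1/954) = 1/(-901531/954) = -954/901531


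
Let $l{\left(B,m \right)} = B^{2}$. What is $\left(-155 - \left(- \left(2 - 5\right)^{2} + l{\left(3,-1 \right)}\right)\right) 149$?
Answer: $-23095$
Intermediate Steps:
$\left(-155 - \left(- \left(2 - 5\right)^{2} + l{\left(3,-1 \right)}\right)\right) 149 = \left(-155 + \left(\left(2 - 5\right)^{2} - 3^{2}\right)\right) 149 = \left(-155 + \left(\left(-3\right)^{2} - 9\right)\right) 149 = \left(-155 + \left(9 - 9\right)\right) 149 = \left(-155 + 0\right) 149 = \left(-155\right) 149 = -23095$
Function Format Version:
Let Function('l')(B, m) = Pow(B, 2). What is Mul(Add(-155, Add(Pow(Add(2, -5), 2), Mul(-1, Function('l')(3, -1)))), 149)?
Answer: -23095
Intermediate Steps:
Mul(Add(-155, Add(Pow(Add(2, -5), 2), Mul(-1, Function('l')(3, -1)))), 149) = Mul(Add(-155, Add(Pow(Add(2, -5), 2), Mul(-1, Pow(3, 2)))), 149) = Mul(Add(-155, Add(Pow(-3, 2), Mul(-1, 9))), 149) = Mul(Add(-155, Add(9, -9)), 149) = Mul(Add(-155, 0), 149) = Mul(-155, 149) = -23095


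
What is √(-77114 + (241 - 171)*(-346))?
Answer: I*√101334 ≈ 318.33*I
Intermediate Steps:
√(-77114 + (241 - 171)*(-346)) = √(-77114 + 70*(-346)) = √(-77114 - 24220) = √(-101334) = I*√101334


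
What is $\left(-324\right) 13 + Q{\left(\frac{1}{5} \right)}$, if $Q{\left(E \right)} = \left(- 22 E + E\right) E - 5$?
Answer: $- \frac{105446}{25} \approx -4217.8$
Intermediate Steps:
$Q{\left(E \right)} = -5 - 21 E^{2}$ ($Q{\left(E \right)} = - 21 E E - 5 = - 21 E^{2} - 5 = -5 - 21 E^{2}$)
$\left(-324\right) 13 + Q{\left(\frac{1}{5} \right)} = \left(-324\right) 13 - \left(5 + 21 \left(\frac{1}{5}\right)^{2}\right) = -4212 - \left(5 + \frac{21}{25}\right) = -4212 - \frac{146}{25} = - \frac{105446}{25}$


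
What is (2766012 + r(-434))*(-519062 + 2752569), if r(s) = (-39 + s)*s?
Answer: 6636405948058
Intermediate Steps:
r(s) = s*(-39 + s)
(2766012 + r(-434))*(-519062 + 2752569) = (2766012 - 434*(-39 - 434))*(-519062 + 2752569) = (2766012 - 434*(-473))*2233507 = (2766012 + 205282)*2233507 = 2971294*2233507 = 6636405948058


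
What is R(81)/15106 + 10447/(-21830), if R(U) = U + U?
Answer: -77137961/164881990 ≈ -0.46784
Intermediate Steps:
R(U) = 2*U
R(81)/15106 + 10447/(-21830) = (2*81)/15106 + 10447/(-21830) = 162*(1/15106) + 10447*(-1/21830) = 81/7553 - 10447/21830 = -77137961/164881990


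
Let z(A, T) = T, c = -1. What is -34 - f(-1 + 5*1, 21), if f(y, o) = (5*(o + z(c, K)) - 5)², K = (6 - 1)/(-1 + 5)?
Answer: -181169/16 ≈ -11323.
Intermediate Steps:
K = 5/4 ≈ 1.2500
f(y, o) = (5/4 + 5*o)² (f(y, o) = (5*(o + 5/4) - 5)² = (5*(5/4 + o) - 5)² = ((25/4 + 5*o) - 5)² = (5/4 + 5*o)²)
-34 - f(-1 + 5*1, 21) = -34 - 25*(1 + 4*21)²/16 = -34 - 25*(1 + 84)²/16 = -34 - 25*85²/16 = -34 - 25*7225/16 = -34 - 1*180625/16 = -34 - 180625/16 = -181169/16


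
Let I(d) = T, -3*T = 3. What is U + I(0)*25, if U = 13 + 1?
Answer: -11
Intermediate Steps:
T = -1 (T = -⅓*3 = -1)
I(d) = -1
U = 14
U + I(0)*25 = 14 - 1*25 = 14 - 25 = -11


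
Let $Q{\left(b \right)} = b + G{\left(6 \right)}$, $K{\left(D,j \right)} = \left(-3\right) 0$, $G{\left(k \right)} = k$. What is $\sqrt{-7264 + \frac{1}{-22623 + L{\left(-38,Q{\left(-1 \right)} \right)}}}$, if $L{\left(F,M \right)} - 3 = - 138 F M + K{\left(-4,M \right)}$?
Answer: $\frac{11 i \sqrt{216119}}{60} \approx 85.229 i$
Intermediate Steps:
$K{\left(D,j \right)} = 0$
$Q{\left(b \right)} = 6 + b$ ($Q{\left(b \right)} = b + 6 = 6 + b$)
$L{\left(F,M \right)} = 3 - 138 F M$ ($L{\left(F,M \right)} = 3 + \left(- 138 F M + 0\right) = 3 - 138 F M$)
$\sqrt{-7264 + \frac{1}{-22623 + L{\left(-38,Q{\left(-1 \right)} \right)}}} = \sqrt{-7264 + \frac{1}{-22623 - \left(-3 - 5244 \left(6 - 1\right)\right)}} = \sqrt{-7264 + \frac{1}{-22623 - \left(-3 - 26220\right)}} = \sqrt{-7264 + \frac{1}{-22623 + \left(3 + 26220\right)}} = \sqrt{-7264 + \frac{1}{-22623 + 26223}} = \sqrt{-7264 + \frac{1}{3600}} = \sqrt{- \frac{26150399}{3600}} = \frac{11 i \sqrt{216119}}{60}$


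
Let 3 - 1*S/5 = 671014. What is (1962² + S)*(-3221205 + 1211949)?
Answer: -993354064584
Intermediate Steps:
S = -3355055 (S = 15 - 5*671014 = 15 - 3355070 = -3355055)
(1962² + S)*(-3221205 + 1211949) = (1962² - 3355055)*(-3221205 + 1211949) = (3849444 - 3355055)*(-2009256) = 494389*(-2009256) = -993354064584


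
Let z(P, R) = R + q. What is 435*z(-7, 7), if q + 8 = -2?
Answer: -1305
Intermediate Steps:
q = -10 (q = -8 - 2 = -10)
z(P, R) = -10 + R (z(P, R) = R - 10 = -10 + R)
435*z(-7, 7) = 435*(-10 + 7) = 435*(-3) = -1305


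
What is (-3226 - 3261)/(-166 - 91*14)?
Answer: 6487/1440 ≈ 4.5049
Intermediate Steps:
(-3226 - 3261)/(-166 - 91*14) = -6487/(-166 - 1274) = -6487/(-1440) = -6487*(-1/1440) = 6487/1440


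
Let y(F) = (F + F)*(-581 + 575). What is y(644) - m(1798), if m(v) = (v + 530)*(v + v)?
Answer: -8379216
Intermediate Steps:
y(F) = -12*F (y(F) = (2*F)*(-6) = -12*F)
m(v) = 2*v*(530 + v) (m(v) = (530 + v)*(2*v) = 2*v*(530 + v))
y(644) - m(1798) = -12*644 - 2*1798*(530 + 1798) = -7728 - 2*1798*2328 = -7728 - 1*8371488 = -7728 - 8371488 = -8379216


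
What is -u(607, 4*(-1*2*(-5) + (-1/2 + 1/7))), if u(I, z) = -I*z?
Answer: 163890/7 ≈ 23413.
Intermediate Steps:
u(I, z) = -I*z
-u(607, 4*(-1*2*(-5) + (-1/2 + 1/7))) = -(-1)*607*4*(-1*2*(-5) + (-1/2 + 1/7)) = -(-1)*607*4*(-2*(-5) + (-1*½ + 1*(⅐))) = -(-1)*607*4*(10 + (-½ + ⅐)) = -(-1)*607*4*(10 - 5/14) = -(-1)*607*4*(135/14) = -(-1)*607*270/7 = -1*(-163890/7) = 163890/7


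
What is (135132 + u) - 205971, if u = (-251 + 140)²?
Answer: -58518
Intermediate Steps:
u = 12321 (u = (-111)² = 12321)
(135132 + u) - 205971 = (135132 + 12321) - 205971 = 147453 - 205971 = -58518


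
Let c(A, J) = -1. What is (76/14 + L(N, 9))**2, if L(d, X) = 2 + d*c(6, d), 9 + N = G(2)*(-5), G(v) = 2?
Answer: 34225/49 ≈ 698.47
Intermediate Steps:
N = -19 (N = -9 + 2*(-5) = -9 - 10 = -19)
L(d, X) = 2 - d (L(d, X) = 2 + d*(-1) = 2 - d)
(76/14 + L(N, 9))**2 = (76/14 + (2 - 1*(-19)))**2 = (76*(1/14) + (2 + 19))**2 = (38/7 + 21)**2 = (185/7)**2 = 34225/49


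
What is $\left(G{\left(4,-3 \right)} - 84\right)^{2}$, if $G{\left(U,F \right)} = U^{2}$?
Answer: $4624$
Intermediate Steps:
$\left(G{\left(4,-3 \right)} - 84\right)^{2} = \left(4^{2} - 84\right)^{2} = \left(16 - 84\right)^{2} = \left(-68\right)^{2} = 4624$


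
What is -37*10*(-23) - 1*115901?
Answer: -107391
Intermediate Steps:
-37*10*(-23) - 1*115901 = -370*(-23) - 115901 = 8510 - 115901 = -107391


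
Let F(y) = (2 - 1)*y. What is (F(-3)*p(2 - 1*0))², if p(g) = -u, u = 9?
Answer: 729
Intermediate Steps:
F(y) = y (F(y) = 1*y = y)
p(g) = -9 (p(g) = -1*9 = -9)
(F(-3)*p(2 - 1*0))² = (-3*(-9))² = 27² = 729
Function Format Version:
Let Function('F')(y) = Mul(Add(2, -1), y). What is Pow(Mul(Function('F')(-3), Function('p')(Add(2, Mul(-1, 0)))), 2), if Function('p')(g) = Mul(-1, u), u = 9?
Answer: 729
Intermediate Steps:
Function('F')(y) = y (Function('F')(y) = Mul(1, y) = y)
Function('p')(g) = -9 (Function('p')(g) = Mul(-1, 9) = -9)
Pow(Mul(Function('F')(-3), Function('p')(Add(2, Mul(-1, 0)))), 2) = Pow(Mul(-3, -9), 2) = Pow(27, 2) = 729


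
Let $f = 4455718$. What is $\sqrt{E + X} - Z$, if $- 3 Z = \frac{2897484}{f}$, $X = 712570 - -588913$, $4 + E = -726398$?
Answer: $\frac{482914}{2227859} + \sqrt{575081} \approx 758.56$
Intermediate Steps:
$E = -726402$ ($E = -4 - 726398 = -726402$)
$X = 1301483$ ($X = 712570 + 588913 = 1301483$)
$Z = - \frac{482914}{2227859}$ ($Z = - \frac{2897484 \cdot \frac{1}{4455718}}{3} = \left(- \frac{1}{3}\right) \frac{1448742}{2227859} = - \frac{482914}{2227859} \approx -0.21676$)
$\sqrt{E + X} - Z = \sqrt{-726402 + 1301483} - - \frac{482914}{2227859} = \sqrt{575081} + \frac{482914}{2227859} = \frac{482914}{2227859} + \sqrt{575081}$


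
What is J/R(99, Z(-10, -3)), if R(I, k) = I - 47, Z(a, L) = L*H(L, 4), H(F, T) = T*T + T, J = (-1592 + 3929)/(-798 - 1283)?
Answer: -2337/108212 ≈ -0.021596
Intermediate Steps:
J = -2337/2081 (J = 2337/(-2081) = 2337*(-1/2081) = -2337/2081 ≈ -1.1230)
H(F, T) = T + T² (H(F, T) = T² + T = T + T²)
Z(a, L) = 20*L (Z(a, L) = L*(4*(1 + 4)) = L*(4*5) = L*20 = 20*L)
R(I, k) = -47 + I
J/R(99, Z(-10, -3)) = -2337/(2081*(-47 + 99)) = -2337/2081/52 = -2337/2081*1/52 = -2337/108212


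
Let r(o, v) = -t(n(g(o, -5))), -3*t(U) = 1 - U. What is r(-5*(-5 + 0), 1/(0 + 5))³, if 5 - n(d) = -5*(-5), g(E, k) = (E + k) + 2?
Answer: 343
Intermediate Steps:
g(E, k) = 2 + E + k
n(d) = -20 (n(d) = 5 - (-5)*(-5) = 5 - 1*25 = 5 - 25 = -20)
t(U) = -⅓ + U/3 (t(U) = -(1 - U)/3 = -⅓ + U/3)
r(o, v) = 7 (r(o, v) = -(-⅓ + (⅓)*(-20)) = -(-⅓ - 20/3) = -1*(-7) = 7)
r(-5*(-5 + 0), 1/(0 + 5))³ = 7³ = 343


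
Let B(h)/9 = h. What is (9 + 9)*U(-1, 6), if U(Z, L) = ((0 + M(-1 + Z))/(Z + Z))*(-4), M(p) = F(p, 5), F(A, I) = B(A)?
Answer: -648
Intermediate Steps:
B(h) = 9*h
F(A, I) = 9*A
M(p) = 9*p
U(Z, L) = -2*(-9 + 9*Z)/Z (U(Z, L) = ((0 + 9*(-1 + Z))/(Z + Z))*(-4) = ((0 + (-9 + 9*Z))/((2*Z)))*(-4) = ((-9 + 9*Z)*(1/(2*Z)))*(-4) = ((-9 + 9*Z)/(2*Z))*(-4) = -2*(-9 + 9*Z)/Z)
(9 + 9)*U(-1, 6) = (9 + 9)*(-18 + 18/(-1)) = 18*(-18 + 18*(-1)) = 18*(-18 - 18) = 18*(-36) = -648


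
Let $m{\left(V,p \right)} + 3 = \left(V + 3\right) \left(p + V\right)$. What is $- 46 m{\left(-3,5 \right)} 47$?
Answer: $6486$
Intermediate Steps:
$m{\left(V,p \right)} = -3 + \left(3 + V\right) \left(V + p\right)$ ($m{\left(V,p \right)} = -3 + \left(V + 3\right) \left(p + V\right) = -3 + \left(3 + V\right) \left(V + p\right)$)
$- 46 m{\left(-3,5 \right)} 47 = - 46 \left(-3 + \left(-3\right)^{2} + 3 \left(-3\right) + 3 \cdot 5 - 15\right) 47 = - 46 \left(-3 + 9 - 9 + 15 - 15\right) 47 = \left(-46\right) \left(-3\right) 47 = 138 \cdot 47 = 6486$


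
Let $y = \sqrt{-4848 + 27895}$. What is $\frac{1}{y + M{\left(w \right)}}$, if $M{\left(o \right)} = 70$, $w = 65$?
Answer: $- \frac{70}{18147} + \frac{\sqrt{23047}}{18147} \approx 0.0045083$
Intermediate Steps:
$y = \sqrt{23047} \approx 151.81$
$\frac{1}{y + M{\left(w \right)}} = \frac{1}{\sqrt{23047} + 70} = \frac{1}{70 + \sqrt{23047}}$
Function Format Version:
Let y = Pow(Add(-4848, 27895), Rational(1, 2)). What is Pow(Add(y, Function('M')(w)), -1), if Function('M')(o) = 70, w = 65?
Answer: Add(Rational(-70, 18147), Mul(Rational(1, 18147), Pow(23047, Rational(1, 2)))) ≈ 0.0045083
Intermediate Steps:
y = Pow(23047, Rational(1, 2)) ≈ 151.81
Pow(Add(y, Function('M')(w)), -1) = Pow(Add(Pow(23047, Rational(1, 2)), 70), -1) = Pow(Add(70, Pow(23047, Rational(1, 2))), -1)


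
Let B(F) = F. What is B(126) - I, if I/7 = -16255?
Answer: 113911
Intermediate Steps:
I = -113785 (I = 7*(-16255) = -113785)
B(126) - I = 126 - 1*(-113785) = 126 + 113785 = 113911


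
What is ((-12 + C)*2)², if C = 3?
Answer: 324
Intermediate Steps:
((-12 + C)*2)² = ((-12 + 3)*2)² = (-9*2)² = (-18)² = 324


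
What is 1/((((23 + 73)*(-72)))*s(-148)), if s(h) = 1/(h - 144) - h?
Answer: -73/74675520 ≈ -9.7756e-7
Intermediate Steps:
s(h) = 1/(-144 + h) - h
1/((((23 + 73)*(-72)))*s(-148)) = 1/((((23 + 73)*(-72)))*(((1 - 1*(-148)² + 144*(-148))/(-144 - 148)))) = 1/(((96*(-72)))*(((1 - 1*21904 - 21312)/(-292)))) = 1/((-6912)*((-(1 - 21904 - 21312)/292))) = -1/(6912*((-1/292*(-43215)))) = -1/(6912*43215/292) = -1/6912*292/43215 = -73/74675520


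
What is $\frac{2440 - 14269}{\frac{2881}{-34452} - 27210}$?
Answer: $\frac{407532708}{937441801} \approx 0.43473$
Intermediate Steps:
$\frac{2440 - 14269}{\frac{2881}{-34452} - 27210} = - \frac{11829}{2881 \left(- \frac{1}{34452}\right) - 27210} = - \frac{11829}{- \frac{2881}{34452} - 27210} = - \frac{11829}{- \frac{937441801}{34452}} = \left(-11829\right) \left(- \frac{34452}{937441801}\right) = \frac{407532708}{937441801}$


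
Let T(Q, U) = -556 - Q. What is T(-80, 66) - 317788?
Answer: -318264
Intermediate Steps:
T(-80, 66) - 317788 = (-556 - 1*(-80)) - 317788 = (-556 + 80) - 317788 = -476 - 317788 = -318264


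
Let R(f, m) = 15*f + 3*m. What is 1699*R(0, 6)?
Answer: 30582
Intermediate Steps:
R(f, m) = 3*m + 15*f
1699*R(0, 6) = 1699*(3*6 + 15*0) = 1699*(18 + 0) = 1699*18 = 30582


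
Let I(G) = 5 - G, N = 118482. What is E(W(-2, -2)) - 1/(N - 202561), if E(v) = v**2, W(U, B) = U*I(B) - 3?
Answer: 24298832/84079 ≈ 289.00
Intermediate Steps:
W(U, B) = -3 + U*(5 - B) (W(U, B) = U*(5 - B) - 3 = -3 + U*(5 - B))
E(W(-2, -2)) - 1/(N - 202561) = (-3 - 1*(-2)*(-5 - 2))**2 - 1/(118482 - 202561) = (-3 - 1*(-2)*(-7))**2 - 1/(-84079) = (-3 - 14)**2 - 1*(-1/84079) = (-17)**2 + 1/84079 = 289 + 1/84079 = 24298832/84079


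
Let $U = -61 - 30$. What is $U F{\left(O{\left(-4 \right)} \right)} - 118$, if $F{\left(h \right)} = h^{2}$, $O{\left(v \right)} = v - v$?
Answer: $-118$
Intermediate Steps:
$O{\left(v \right)} = 0$
$U = -91$
$U F{\left(O{\left(-4 \right)} \right)} - 118 = - 91 \cdot 0^{2} - 118 = \left(-91\right) 0 - 118 = 0 - 118 = -118$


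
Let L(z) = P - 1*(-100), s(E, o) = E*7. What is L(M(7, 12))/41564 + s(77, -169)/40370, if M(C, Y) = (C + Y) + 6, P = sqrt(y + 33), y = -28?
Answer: 600909/38134970 + sqrt(5)/41564 ≈ 0.015811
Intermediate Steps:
s(E, o) = 7*E
P = sqrt(5) (P = sqrt(-28 + 33) = sqrt(5) ≈ 2.2361)
M(C, Y) = 6 + C + Y
L(z) = 100 + sqrt(5) (L(z) = sqrt(5) - 1*(-100) = sqrt(5) + 100 = 100 + sqrt(5))
L(M(7, 12))/41564 + s(77, -169)/40370 = (100 + sqrt(5))/41564 + (7*77)/40370 = (100 + sqrt(5))*(1/41564) + 539*(1/40370) = (25/10391 + sqrt(5)/41564) + 49/3670 = 600909/38134970 + sqrt(5)/41564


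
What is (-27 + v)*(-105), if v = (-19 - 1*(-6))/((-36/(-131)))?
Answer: 93625/12 ≈ 7802.1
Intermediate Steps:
v = -1703/36 (v = (-19 + 6)/((-36*(-1/131))) = -13/36/131 = -13*131/36 = -1703/36 ≈ -47.306)
(-27 + v)*(-105) = (-27 - 1703/36)*(-105) = -2675/36*(-105) = 93625/12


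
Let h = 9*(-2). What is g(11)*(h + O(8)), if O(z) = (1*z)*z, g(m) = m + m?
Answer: 1012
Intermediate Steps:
g(m) = 2*m
h = -18
O(z) = z² (O(z) = z*z = z²)
g(11)*(h + O(8)) = (2*11)*(-18 + 8²) = 22*(-18 + 64) = 22*46 = 1012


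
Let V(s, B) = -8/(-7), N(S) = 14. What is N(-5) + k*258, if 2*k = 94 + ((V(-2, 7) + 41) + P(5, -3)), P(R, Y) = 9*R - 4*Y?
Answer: 174506/7 ≈ 24929.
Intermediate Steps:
P(R, Y) = -4*Y + 9*R
V(s, B) = 8/7 (V(s, B) = -8*(-1/7) = 8/7)
k = 676/7 (k = (94 + ((8/7 + 41) + (-4*(-3) + 9*5)))/2 = (94 + (295/7 + (12 + 45)))/2 = (94 + (295/7 + 57))/2 = (94 + 694/7)/2 = (1/2)*(1352/7) = 676/7 ≈ 96.571)
N(-5) + k*258 = 14 + (676/7)*258 = 14 + 174408/7 = 174506/7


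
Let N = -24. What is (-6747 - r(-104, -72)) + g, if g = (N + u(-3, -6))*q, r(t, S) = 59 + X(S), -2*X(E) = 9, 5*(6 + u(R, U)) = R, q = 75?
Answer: -18193/2 ≈ -9096.5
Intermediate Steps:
u(R, U) = -6 + R/5
X(E) = -9/2 (X(E) = -½*9 = -9/2)
r(t, S) = 109/2 (r(t, S) = 59 - 9/2 = 109/2)
g = -2295 (g = (-24 + (-6 + (⅕)*(-3)))*75 = (-24 + (-6 - ⅗))*75 = (-24 - 33/5)*75 = -153/5*75 = -2295)
(-6747 - r(-104, -72)) + g = (-6747 - 1*109/2) - 2295 = (-6747 - 109/2) - 2295 = -13603/2 - 2295 = -18193/2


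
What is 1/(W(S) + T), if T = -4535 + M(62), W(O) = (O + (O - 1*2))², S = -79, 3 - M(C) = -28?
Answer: 1/21096 ≈ 4.7402e-5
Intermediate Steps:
M(C) = 31 (M(C) = 3 - 1*(-28) = 3 + 28 = 31)
W(O) = (-2 + 2*O)² (W(O) = (O + (O - 2))² = (O + (-2 + O))² = (-2 + 2*O)²)
T = -4504 (T = -4535 + 31 = -4504)
1/(W(S) + T) = 1/(4*(-1 - 79)² - 4504) = 1/(4*(-80)² - 4504) = 1/(4*6400 - 4504) = 1/(25600 - 4504) = 1/21096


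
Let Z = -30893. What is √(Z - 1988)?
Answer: I*√32881 ≈ 181.33*I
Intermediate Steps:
√(Z - 1988) = √(-30893 - 1988) = √(-32881) = I*√32881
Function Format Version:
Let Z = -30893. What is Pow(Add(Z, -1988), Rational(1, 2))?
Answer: Mul(I, Pow(32881, Rational(1, 2))) ≈ Mul(181.33, I)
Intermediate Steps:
Pow(Add(Z, -1988), Rational(1, 2)) = Pow(Add(-30893, -1988), Rational(1, 2)) = Pow(-32881, Rational(1, 2)) = Mul(I, Pow(32881, Rational(1, 2)))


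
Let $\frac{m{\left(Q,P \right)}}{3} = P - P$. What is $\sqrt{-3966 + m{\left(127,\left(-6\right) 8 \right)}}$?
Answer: $i \sqrt{3966} \approx 62.976 i$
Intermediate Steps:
$m{\left(Q,P \right)} = 0$ ($m{\left(Q,P \right)} = 3 \left(P - P\right) = 3 \cdot 0 = 0$)
$\sqrt{-3966 + m{\left(127,\left(-6\right) 8 \right)}} = \sqrt{-3966 + 0} = \sqrt{-3966} = i \sqrt{3966}$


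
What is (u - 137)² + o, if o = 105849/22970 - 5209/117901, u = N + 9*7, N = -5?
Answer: 16914148690989/2708185970 ≈ 6245.6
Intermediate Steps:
u = 58 (u = -5 + 9*7 = -5 + 63 = 58)
o = 12360052219/2708185970 (o = 105849*(1/22970) - 5209*1/117901 = 105849/22970 - 5209/117901 = 12360052219/2708185970 ≈ 4.5640)
(u - 137)² + o = (58 - 137)² + 12360052219/2708185970 = (-79)² + 12360052219/2708185970 = 6241 + 12360052219/2708185970 = 16914148690989/2708185970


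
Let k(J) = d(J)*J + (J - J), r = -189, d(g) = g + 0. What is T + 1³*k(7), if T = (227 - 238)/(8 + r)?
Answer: 8880/181 ≈ 49.061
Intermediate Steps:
d(g) = g
k(J) = J² (k(J) = J*J + (J - J) = J² + 0 = J²)
T = 11/181 (T = (227 - 238)/(8 - 189) = -11/(-181) = -11*(-1/181) = 11/181 ≈ 0.060773)
T + 1³*k(7) = 11/181 + 1³*7² = 11/181 + 1*49 = 11/181 + 49 = 8880/181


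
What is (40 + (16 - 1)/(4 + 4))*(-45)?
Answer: -15075/8 ≈ -1884.4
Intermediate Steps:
(40 + (16 - 1)/(4 + 4))*(-45) = (40 + 15/8)*(-45) = (335/8)*(-45) = -15075/8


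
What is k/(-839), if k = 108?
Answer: -108/839 ≈ -0.12872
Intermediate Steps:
k/(-839) = 108/(-839) = 108*(-1/839) = -108/839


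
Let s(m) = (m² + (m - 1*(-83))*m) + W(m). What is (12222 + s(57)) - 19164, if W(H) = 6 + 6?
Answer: 4299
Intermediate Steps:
W(H) = 12
s(m) = 12 + m² + m*(83 + m) (s(m) = (m² + (m - 1*(-83))*m) + 12 = (m² + (m + 83)*m) + 12 = (m² + (83 + m)*m) + 12 = (m² + m*(83 + m)) + 12 = 12 + m² + m*(83 + m))
(12222 + s(57)) - 19164 = (12222 + (12 + 2*57² + 83*57)) - 19164 = (12222 + (12 + 2*3249 + 4731)) - 19164 = (12222 + (12 + 6498 + 4731)) - 19164 = (12222 + 11241) - 19164 = 23463 - 19164 = 4299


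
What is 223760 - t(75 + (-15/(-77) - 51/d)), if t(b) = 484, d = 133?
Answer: 223276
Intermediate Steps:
223760 - t(75 + (-15/(-77) - 51/d)) = 223760 - 1*484 = 223760 - 484 = 223276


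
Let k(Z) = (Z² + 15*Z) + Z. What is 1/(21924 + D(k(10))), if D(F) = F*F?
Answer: 1/89524 ≈ 1.1170e-5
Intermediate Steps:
k(Z) = Z² + 16*Z
D(F) = F²
1/(21924 + D(k(10))) = 1/(21924 + (10*(16 + 10))²) = 1/(21924 + (10*26)²) = 1/(21924 + 260²) = 1/(21924 + 67600) = 1/89524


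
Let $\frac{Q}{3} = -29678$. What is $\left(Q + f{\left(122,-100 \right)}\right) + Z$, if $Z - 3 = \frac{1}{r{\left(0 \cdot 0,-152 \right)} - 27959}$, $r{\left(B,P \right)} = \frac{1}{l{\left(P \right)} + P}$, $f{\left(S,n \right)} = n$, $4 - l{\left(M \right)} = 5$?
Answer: $- \frac{381278174521}{4277728} \approx -89131.0$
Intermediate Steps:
$Q = -89034$ ($Q = 3 \left(-29678\right) = -89034$)
$l{\left(M \right)} = -1$ ($l{\left(M \right)} = 4 - 5 = -1$)
$r{\left(B,P \right)} = \frac{1}{-1 + P}$
$Z = \frac{12833031}{4277728}$ ($Z = 3 + \frac{1}{\frac{1}{-1 - 152} - 27959} = 3 + \frac{1}{\frac{1}{-153} - 27959} = 3 + \frac{1}{- \frac{1}{153} - 27959} = 3 + \frac{1}{- \frac{4277728}{153}} = 3 - \frac{153}{4277728} = \frac{12833031}{4277728} \approx 3.0$)
$\left(Q + f{\left(122,-100 \right)}\right) + Z = \left(-89034 - 100\right) + \frac{12833031}{4277728} = -89134 + \frac{12833031}{4277728} = - \frac{381278174521}{4277728}$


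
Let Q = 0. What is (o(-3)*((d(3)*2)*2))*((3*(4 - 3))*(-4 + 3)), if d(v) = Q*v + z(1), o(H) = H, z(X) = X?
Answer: 36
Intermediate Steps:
d(v) = 1 (d(v) = 0*v + 1 = 0 + 1 = 1)
(o(-3)*((d(3)*2)*2))*((3*(4 - 3))*(-4 + 3)) = (-3*1*2*2)*((3*(4 - 3))*(-4 + 3)) = (-6*2)*((3*1)*(-1)) = (-3*4)*(3*(-1)) = -12*(-3) = 36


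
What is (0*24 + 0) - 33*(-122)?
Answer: 4026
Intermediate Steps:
(0*24 + 0) - 33*(-122) = (0 + 0) + 4026 = 0 + 4026 = 4026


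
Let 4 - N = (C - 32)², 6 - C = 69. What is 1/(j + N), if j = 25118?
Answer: 1/16097 ≈ 6.2123e-5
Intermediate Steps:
C = -63 (C = 6 - 1*69 = 6 - 69 = -63)
N = -9021 (N = 4 - (-63 - 32)² = 4 - 1*(-95)² = 4 - 1*9025 = 4 - 9025 = -9021)
1/(j + N) = 1/(25118 - 9021) = 1/16097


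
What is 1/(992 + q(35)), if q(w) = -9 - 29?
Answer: 1/954 ≈ 0.0010482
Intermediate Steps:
q(w) = -38
1/(992 + q(35)) = 1/(992 - 38) = 1/954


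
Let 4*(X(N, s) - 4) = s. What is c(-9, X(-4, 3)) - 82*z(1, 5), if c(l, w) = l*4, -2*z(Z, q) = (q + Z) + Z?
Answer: 251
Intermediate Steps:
X(N, s) = 4 + s/4
z(Z, q) = -Z - q/2 (z(Z, q) = -((q + Z) + Z)/2 = -((Z + q) + Z)/2 = -(q + 2*Z)/2 = -Z - q/2)
c(l, w) = 4*l
c(-9, X(-4, 3)) - 82*z(1, 5) = 4*(-9) - 82*(-1*1 - ½*5) = -36 - 82*(-1 - 5/2) = -36 - 82*(-7/2) = -36 + 287 = 251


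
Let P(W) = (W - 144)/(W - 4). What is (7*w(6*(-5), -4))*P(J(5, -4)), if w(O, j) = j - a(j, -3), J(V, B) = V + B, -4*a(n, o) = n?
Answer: -5005/3 ≈ -1668.3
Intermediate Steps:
a(n, o) = -n/4
J(V, B) = B + V
P(W) = (-144 + W)/(-4 + W)
w(O, j) = 5*j/4 (w(O, j) = j - (-1)*j/4 = j + j/4 = 5*j/4)
(7*w(6*(-5), -4))*P(J(5, -4)) = (7*((5/4)*(-4)))*((-144 + (-4 + 5))/(-4 + (-4 + 5))) = (7*(-5))*((-144 + 1)/(-4 + 1)) = -35*(-143)/(-3) = -(-35)*(-143)/3 = -35*143/3 = -5005/3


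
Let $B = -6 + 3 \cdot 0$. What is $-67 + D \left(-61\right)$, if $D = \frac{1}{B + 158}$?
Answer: $- \frac{10245}{152} \approx -67.401$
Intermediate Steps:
$B = -6$ ($B = -6 + 0 = -6$)
$D = \frac{1}{152}$ ($D = \frac{1}{-6 + 158} = \frac{1}{152} \approx 0.0065789$)
$-67 + D \left(-61\right) = -67 + \frac{1}{152} \left(-61\right) = -67 - \frac{61}{152} = - \frac{10245}{152}$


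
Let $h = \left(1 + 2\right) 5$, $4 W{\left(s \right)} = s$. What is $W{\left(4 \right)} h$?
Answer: $15$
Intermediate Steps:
$W{\left(s \right)} = \frac{s}{4}$
$h = 15$ ($h = 3 \cdot 5 = 15$)
$W{\left(4 \right)} h = \frac{1}{4} \cdot 4 \cdot 15 = 1 \cdot 15 = 15$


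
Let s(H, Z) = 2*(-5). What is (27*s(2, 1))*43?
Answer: -11610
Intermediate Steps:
s(H, Z) = -10
(27*s(2, 1))*43 = (27*(-10))*43 = -270*43 = -11610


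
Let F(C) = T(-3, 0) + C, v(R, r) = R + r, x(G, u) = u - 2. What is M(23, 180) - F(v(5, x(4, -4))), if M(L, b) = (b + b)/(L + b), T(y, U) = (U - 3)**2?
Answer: -1264/203 ≈ -6.2266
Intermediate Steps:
x(G, u) = -2 + u
T(y, U) = (-3 + U)**2
M(L, b) = 2*b/(L + b) (M(L, b) = (2*b)/(L + b) = 2*b/(L + b))
F(C) = 9 + C (F(C) = (-3 + 0)**2 + C = (-3)**2 + C = 9 + C)
M(23, 180) - F(v(5, x(4, -4))) = 2*180/(23 + 180) - (9 + (5 + (-2 - 4))) = 2*180/203 - (9 + (5 - 6)) = 2*180*(1/203) - (9 - 1) = 360/203 - 1*8 = 360/203 - 8 = -1264/203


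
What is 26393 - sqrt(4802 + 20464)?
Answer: 26393 - sqrt(25266) ≈ 26234.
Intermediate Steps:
26393 - sqrt(4802 + 20464) = 26393 - sqrt(25266)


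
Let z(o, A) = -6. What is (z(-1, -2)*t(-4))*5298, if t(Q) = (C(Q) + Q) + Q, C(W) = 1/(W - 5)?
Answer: 257836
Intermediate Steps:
C(W) = 1/(-5 + W)
t(Q) = 1/(-5 + Q) + 2*Q (t(Q) = (1/(-5 + Q) + Q) + Q = (Q + 1/(-5 + Q)) + Q = 1/(-5 + Q) + 2*Q)
(z(-1, -2)*t(-4))*5298 = -6*(1 + 2*(-4)*(-5 - 4))/(-5 - 4)*5298 = -6*(1 + 2*(-4)*(-9))/(-9)*5298 = -(-2)*(1 + 72)/3*5298 = -(-2)*73/3*5298 = -6*(-73/9)*5298 = (146/3)*5298 = 257836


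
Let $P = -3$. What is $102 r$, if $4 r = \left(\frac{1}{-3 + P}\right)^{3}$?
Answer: $- \frac{17}{144} \approx -0.11806$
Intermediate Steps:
$r = - \frac{1}{864}$ ($r = \frac{\left(\frac{1}{-3 - 3}\right)^{3}}{4} = \frac{\left(\frac{1}{-6}\right)^{3}}{4} = \frac{\left(- \frac{1}{6}\right)^{3}}{4} = \frac{1}{4} \left(- \frac{1}{216}\right) = - \frac{1}{864} \approx -0.0011574$)
$102 r = 102 \left(- \frac{1}{864}\right) = - \frac{17}{144}$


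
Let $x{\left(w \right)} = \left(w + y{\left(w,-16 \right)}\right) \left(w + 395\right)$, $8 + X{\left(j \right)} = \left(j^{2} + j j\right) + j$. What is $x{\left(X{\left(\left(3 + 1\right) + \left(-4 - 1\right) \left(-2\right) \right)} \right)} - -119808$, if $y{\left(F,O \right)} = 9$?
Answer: $442559$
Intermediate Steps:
$X{\left(j \right)} = -8 + j + 2 j^{2}$ ($X{\left(j \right)} = -8 + \left(\left(j^{2} + j j\right) + j\right) = -8 + \left(\left(j^{2} + j^{2}\right) + j\right) = -8 + \left(2 j^{2} + j\right) = -8 + \left(j + 2 j^{2}\right) = -8 + j + 2 j^{2}$)
$x{\left(w \right)} = \left(9 + w\right) \left(395 + w\right)$ ($x{\left(w \right)} = \left(w + 9\right) \left(w + 395\right) = \left(9 + w\right) \left(395 + w\right)$)
$x{\left(X{\left(\left(3 + 1\right) + \left(-4 - 1\right) \left(-2\right) \right)} \right)} - -119808 = \left(3555 + \left(-8 + \left(\left(3 + 1\right) + \left(-4 - 1\right) \left(-2\right)\right) + 2 \left(\left(3 + 1\right) + \left(-4 - 1\right) \left(-2\right)\right)^{2}\right)^{2} + 404 \left(-8 + \left(\left(3 + 1\right) + \left(-4 - 1\right) \left(-2\right)\right) + 2 \left(\left(3 + 1\right) + \left(-4 - 1\right) \left(-2\right)\right)^{2}\right)\right) - -119808 = \left(3555 + \left(-8 + \left(4 - -10\right) + 2 \left(4 - -10\right)^{2}\right)^{2} + 404 \left(-8 + \left(4 - -10\right) + 2 \left(4 - -10\right)^{2}\right)\right) + 119808 = \left(3555 + \left(-8 + \left(4 + 10\right) + 2 \left(4 + 10\right)^{2}\right)^{2} + 404 \left(-8 + \left(4 + 10\right) + 2 \left(4 + 10\right)^{2}\right)\right) + 119808 = \left(3555 + \left(-8 + 14 + 2 \cdot 14^{2}\right)^{2} + 404 \left(-8 + 14 + 2 \cdot 14^{2}\right)\right) + 119808 = \left(3555 + \left(-8 + 14 + 2 \cdot 196\right)^{2} + 404 \left(-8 + 14 + 2 \cdot 196\right)\right) + 119808 = \left(3555 + \left(-8 + 14 + 392\right)^{2} + 404 \left(-8 + 14 + 392\right)\right) + 119808 = \left(3555 + 398^{2} + 404 \cdot 398\right) + 119808 = \left(3555 + 158404 + 160792\right) + 119808 = 322751 + 119808 = 442559$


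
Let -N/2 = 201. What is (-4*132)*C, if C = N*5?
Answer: 1061280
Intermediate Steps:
N = -402 (N = -2*201 = -402)
C = -2010 (C = -402*5 = -2010)
(-4*132)*C = -4*132*(-2010) = -528*(-2010) = 1061280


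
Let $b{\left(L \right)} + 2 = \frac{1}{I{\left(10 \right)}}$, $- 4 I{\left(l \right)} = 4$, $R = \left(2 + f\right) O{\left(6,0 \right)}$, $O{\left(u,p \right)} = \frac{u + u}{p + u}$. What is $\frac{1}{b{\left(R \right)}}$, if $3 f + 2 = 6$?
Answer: $- \frac{1}{3} \approx -0.33333$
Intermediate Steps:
$f = \frac{4}{3}$ ($f = - \frac{2}{3} + \frac{1}{3} \cdot 6 = - \frac{2}{3} + 2 = \frac{4}{3} \approx 1.3333$)
$O{\left(u,p \right)} = \frac{2 u}{p + u}$
$R = \frac{20}{3}$ ($R = \left(2 + \frac{4}{3}\right) 2 \cdot 6 \frac{1}{0 + 6} = \frac{10 \cdot 2 \cdot 6 \cdot \frac{1}{6}}{3} = \frac{10}{3} \cdot 2 = \frac{20}{3} \approx 6.6667$)
$I{\left(l \right)} = -1$ ($I{\left(l \right)} = \left(- \frac{1}{4}\right) 4 = -1$)
$b{\left(L \right)} = -3$ ($b{\left(L \right)} = -2 + \frac{1}{-1} = -2 - 1 = -3$)
$\frac{1}{b{\left(R \right)}} = \frac{1}{-3} = - \frac{1}{3}$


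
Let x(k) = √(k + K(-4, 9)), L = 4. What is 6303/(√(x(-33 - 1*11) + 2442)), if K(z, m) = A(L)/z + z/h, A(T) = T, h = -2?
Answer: 6303/√(2442 + I*√43) ≈ 127.55 - 0.17125*I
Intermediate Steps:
K(z, m) = 4/z - z/2 (K(z, m) = 4/z + z/(-2) = 4/z + z*(-½) = 4/z - z/2)
x(k) = √(1 + k) (x(k) = √(k + (4/(-4) - ½*(-4))) = √(k + (4*(-¼) + 2)) = √(k + (-1 + 2)) = √(k + 1) = √(1 + k))
6303/(√(x(-33 - 1*11) + 2442)) = 6303/(√(√(1 + (-33 - 1*11)) + 2442)) = 6303/(√(√(1 + (-33 - 11)) + 2442)) = 6303/(√(√(1 - 44) + 2442)) = 6303/(√(√(-43) + 2442)) = 6303/(√(I*√43 + 2442)) = 6303/(√(2442 + I*√43)) = 6303/√(2442 + I*√43)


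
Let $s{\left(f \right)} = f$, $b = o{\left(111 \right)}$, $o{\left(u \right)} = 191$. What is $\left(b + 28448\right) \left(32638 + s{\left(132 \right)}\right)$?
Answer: $938500030$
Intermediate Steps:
$b = 191$
$\left(b + 28448\right) \left(32638 + s{\left(132 \right)}\right) = \left(191 + 28448\right) \left(32638 + 132\right) = 28639 \cdot 32770 = 938500030$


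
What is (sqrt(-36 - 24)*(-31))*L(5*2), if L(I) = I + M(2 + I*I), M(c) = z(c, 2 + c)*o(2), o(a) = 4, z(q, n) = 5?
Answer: -1860*I*sqrt(15) ≈ -7203.8*I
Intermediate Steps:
M(c) = 20 (M(c) = 5*4 = 20)
L(I) = 20 + I (L(I) = I + 20 = 20 + I)
(sqrt(-36 - 24)*(-31))*L(5*2) = (sqrt(-36 - 24)*(-31))*(20 + 5*2) = (sqrt(-60)*(-31))*(20 + 10) = ((2*I*sqrt(15))*(-31))*30 = -62*I*sqrt(15)*30 = -1860*I*sqrt(15)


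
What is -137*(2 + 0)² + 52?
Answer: -496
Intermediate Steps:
-137*(2 + 0)² + 52 = -137*2² + 52 = -137*4 + 52 = -548 + 52 = -496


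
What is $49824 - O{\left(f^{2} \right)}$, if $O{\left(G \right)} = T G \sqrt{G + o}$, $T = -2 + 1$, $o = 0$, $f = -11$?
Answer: $51155$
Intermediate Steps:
$T = -1$
$O{\left(G \right)} = - G^{\frac{3}{2}}$ ($O{\left(G \right)} = - G \sqrt{G + 0} = - G \sqrt{G} = - G^{\frac{3}{2}}$)
$49824 - O{\left(f^{2} \right)} = 49824 - - \left(\left(-11\right)^{2}\right)^{\frac{3}{2}} = 49824 - - 121^{\frac{3}{2}} = 49824 - \left(-1\right) 1331 = 49824 - -1331 = 49824 + 1331 = 51155$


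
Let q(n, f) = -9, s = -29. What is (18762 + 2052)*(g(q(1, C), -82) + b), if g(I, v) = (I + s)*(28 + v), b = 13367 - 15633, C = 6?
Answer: -4454196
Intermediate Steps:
b = -2266
g(I, v) = (-29 + I)*(28 + v) (g(I, v) = (I - 29)*(28 + v) = (-29 + I)*(28 + v))
(18762 + 2052)*(g(q(1, C), -82) + b) = (18762 + 2052)*((-812 - 29*(-82) + 28*(-9) - 9*(-82)) - 2266) = 20814*((-812 + 2378 - 252 + 738) - 2266) = 20814*(2052 - 2266) = 20814*(-214) = -4454196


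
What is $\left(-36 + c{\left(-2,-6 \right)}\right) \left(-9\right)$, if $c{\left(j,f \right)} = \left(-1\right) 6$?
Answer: $378$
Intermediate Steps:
$c{\left(j,f \right)} = -6$
$\left(-36 + c{\left(-2,-6 \right)}\right) \left(-9\right) = \left(-36 - 6\right) \left(-9\right) = \left(-42\right) \left(-9\right) = 378$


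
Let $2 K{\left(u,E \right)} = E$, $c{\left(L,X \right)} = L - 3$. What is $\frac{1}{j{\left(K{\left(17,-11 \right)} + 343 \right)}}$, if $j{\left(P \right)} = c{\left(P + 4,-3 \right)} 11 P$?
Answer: $\frac{4}{5026725} \approx 7.9575 \cdot 10^{-7}$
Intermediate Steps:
$c{\left(L,X \right)} = -3 + L$
$K{\left(u,E \right)} = \frac{E}{2}$
$j{\left(P \right)} = P \left(11 + 11 P\right)$ ($j{\left(P \right)} = \left(-3 + \left(P + 4\right)\right) 11 P = \left(-3 + \left(4 + P\right)\right) 11 P = \left(1 + P\right) 11 P = \left(11 + 11 P\right) P = P \left(11 + 11 P\right)$)
$\frac{1}{j{\left(K{\left(17,-11 \right)} + 343 \right)}} = \frac{1}{11 \left(\frac{1}{2} \left(-11\right) + 343\right) \left(1 + \left(\frac{1}{2} \left(-11\right) + 343\right)\right)} = \frac{1}{11 \left(- \frac{11}{2} + 343\right) \left(1 + \left(- \frac{11}{2} + 343\right)\right)} = \frac{1}{11 \cdot \frac{675}{2} \left(1 + \frac{675}{2}\right)} = \frac{1}{11 \cdot \frac{675}{2} \cdot \frac{677}{2}} = \frac{1}{\frac{5026725}{4}} = \frac{4}{5026725}$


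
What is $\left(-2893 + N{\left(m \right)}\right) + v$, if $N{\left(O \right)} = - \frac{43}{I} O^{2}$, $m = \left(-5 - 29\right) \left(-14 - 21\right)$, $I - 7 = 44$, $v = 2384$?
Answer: $- \frac{3583427}{3} \approx -1.1945 \cdot 10^{6}$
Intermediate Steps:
$I = 51$ ($I = 7 + 44 = 51$)
$m = 1190$ ($m = \left(-34\right) \left(-35\right) = 1190$)
$N{\left(O \right)} = - \frac{43 O^{2}}{51}$ ($N{\left(O \right)} = - \frac{43}{51} O^{2} = \left(-43\right) \frac{1}{51} O^{2} = - \frac{43 O^{2}}{51}$)
$\left(-2893 + N{\left(m \right)}\right) + v = \left(-2893 - \frac{43 \cdot 1190^{2}}{51}\right) + 2384 = \left(-2893 - \frac{3581900}{3}\right) + 2384 = - \frac{3590579}{3} + 2384 = - \frac{3583427}{3}$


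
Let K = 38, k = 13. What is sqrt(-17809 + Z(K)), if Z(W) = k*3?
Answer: I*sqrt(17770) ≈ 133.3*I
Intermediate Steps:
Z(W) = 39 (Z(W) = 13*3 = 39)
sqrt(-17809 + Z(K)) = sqrt(-17809 + 39) = sqrt(-17770) = I*sqrt(17770)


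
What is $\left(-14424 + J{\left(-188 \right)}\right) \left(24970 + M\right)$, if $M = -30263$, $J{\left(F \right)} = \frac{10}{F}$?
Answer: $\frac{7176572273}{94} \approx 7.6346 \cdot 10^{7}$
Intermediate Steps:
$\left(-14424 + J{\left(-188 \right)}\right) \left(24970 + M\right) = \left(-14424 + \frac{10}{-188}\right) \left(24970 - 30263\right) = \left(-14424 + 10 \left(- \frac{1}{188}\right)\right) \left(-5293\right) = \left(-14424 - \frac{5}{94}\right) \left(-5293\right) = \left(- \frac{1355861}{94}\right) \left(-5293\right) = \frac{7176572273}{94}$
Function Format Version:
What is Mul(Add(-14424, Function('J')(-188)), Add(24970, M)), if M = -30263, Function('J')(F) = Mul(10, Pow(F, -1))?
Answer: Rational(7176572273, 94) ≈ 7.6346e+7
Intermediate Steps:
Mul(Add(-14424, Function('J')(-188)), Add(24970, M)) = Mul(Add(-14424, Mul(10, Pow(-188, -1))), Add(24970, -30263)) = Mul(Add(-14424, Mul(10, Rational(-1, 188))), -5293) = Mul(Add(-14424, Rational(-5, 94)), -5293) = Mul(Rational(-1355861, 94), -5293) = Rational(7176572273, 94)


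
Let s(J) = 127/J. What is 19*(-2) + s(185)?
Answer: -6903/185 ≈ -37.314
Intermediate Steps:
19*(-2) + s(185) = 19*(-2) + 127/185 = -38 + 127*(1/185) = -38 + 127/185 = -6903/185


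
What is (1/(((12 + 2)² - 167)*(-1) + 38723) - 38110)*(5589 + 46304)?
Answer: -76522888395727/38694 ≈ -1.9776e+9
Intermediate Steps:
(1/(((12 + 2)² - 167)*(-1) + 38723) - 38110)*(5589 + 46304) = (1/((14² - 167)*(-1) + 38723) - 38110)*51893 = (1/((196 - 167)*(-1) + 38723) - 38110)*51893 = (1/(29*(-1) + 38723) - 38110)*51893 = (1/(-29 + 38723) - 38110)*51893 = (1/38694 - 38110)*51893 = -1474628339/38694*51893 = -76522888395727/38694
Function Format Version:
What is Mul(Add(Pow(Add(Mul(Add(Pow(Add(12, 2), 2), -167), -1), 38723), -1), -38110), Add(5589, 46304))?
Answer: Rational(-76522888395727, 38694) ≈ -1.9776e+9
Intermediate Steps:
Mul(Add(Pow(Add(Mul(Add(Pow(Add(12, 2), 2), -167), -1), 38723), -1), -38110), Add(5589, 46304)) = Mul(Add(Pow(Add(Mul(Add(Pow(14, 2), -167), -1), 38723), -1), -38110), 51893) = Mul(Add(Pow(Add(Mul(Add(196, -167), -1), 38723), -1), -38110), 51893) = Mul(Add(Pow(Add(Mul(29, -1), 38723), -1), -38110), 51893) = Mul(Add(Pow(Add(-29, 38723), -1), -38110), 51893) = Mul(Add(Pow(38694, -1), -38110), 51893) = Mul(Add(Rational(1, 38694), -38110), 51893) = Mul(Rational(-1474628339, 38694), 51893) = Rational(-76522888395727, 38694)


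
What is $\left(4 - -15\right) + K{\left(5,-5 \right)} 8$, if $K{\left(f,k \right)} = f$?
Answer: $59$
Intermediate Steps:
$\left(4 - -15\right) + K{\left(5,-5 \right)} 8 = \left(4 - -15\right) + 5 \cdot 8 = \left(4 + 15\right) + 40 = 19 + 40 = 59$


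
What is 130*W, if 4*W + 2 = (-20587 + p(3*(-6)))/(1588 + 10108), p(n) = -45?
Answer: -357695/2924 ≈ -122.33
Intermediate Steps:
W = -5503/5848 (W = -½ + ((-20587 - 45)/(1588 + 10108))/4 = -½ + (-20632/11696)/4 = -½ + (-20632*1/11696)/4 = -½ + (¼)*(-2579/1462) = -½ - 2579/5848 = -5503/5848 ≈ -0.94101)
130*W = 130*(-5503/5848) = -357695/2924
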